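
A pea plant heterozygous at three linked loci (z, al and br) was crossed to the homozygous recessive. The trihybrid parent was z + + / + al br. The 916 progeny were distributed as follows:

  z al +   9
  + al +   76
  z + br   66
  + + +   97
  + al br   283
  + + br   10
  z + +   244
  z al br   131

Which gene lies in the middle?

The two rarest classes, z al + and + + br, are the double crossovers. Comparing them with the parentals, only the al allele has switched, so al is the middle locus and the order is z – al – br.

al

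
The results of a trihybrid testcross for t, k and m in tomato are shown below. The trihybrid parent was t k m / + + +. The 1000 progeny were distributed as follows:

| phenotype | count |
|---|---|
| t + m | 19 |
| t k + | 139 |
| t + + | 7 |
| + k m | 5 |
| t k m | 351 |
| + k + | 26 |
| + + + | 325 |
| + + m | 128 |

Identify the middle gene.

The two rarest classes, + k m and t + +, are the double crossovers. Comparing them with the parentals, only the t allele has switched, so t is the middle locus and the order is k – t – m.

t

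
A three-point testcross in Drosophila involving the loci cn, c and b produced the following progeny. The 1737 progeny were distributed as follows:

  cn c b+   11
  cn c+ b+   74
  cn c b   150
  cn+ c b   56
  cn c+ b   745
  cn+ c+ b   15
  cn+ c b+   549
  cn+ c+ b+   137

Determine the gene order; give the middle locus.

The two most frequent reciprocal classes, cn+ c b+ and cn c+ b, are the parental types, so the F1 was cn+ c b+ / cn c+ b.
The two rarest classes, cn c b+ and cn+ c+ b, are the double crossovers. Comparing them with the parentals, only the cn allele has switched, so cn is the middle locus and the order is b – cn – c.

cn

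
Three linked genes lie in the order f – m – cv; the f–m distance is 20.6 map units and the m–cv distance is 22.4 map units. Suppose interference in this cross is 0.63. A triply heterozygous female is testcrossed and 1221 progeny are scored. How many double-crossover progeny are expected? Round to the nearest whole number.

Map distances give recombination frequencies of 0.206 and 0.224 for the two intervals.
With interference 0.63 (so coincidence = 0.37), expected double-crossover frequency = 0.206 × 0.224 × 0.37 = 0.01707.
Expected number = 0.01707 × 1221 = 20.85 ≈ 21.

21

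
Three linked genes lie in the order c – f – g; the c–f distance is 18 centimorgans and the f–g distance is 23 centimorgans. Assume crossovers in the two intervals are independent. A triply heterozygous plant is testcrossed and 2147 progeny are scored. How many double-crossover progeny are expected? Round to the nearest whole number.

Map distances give recombination frequencies of 0.180 and 0.230 for the two intervals.
With no interference, expected double-crossover frequency = 0.180 × 0.230 = 0.04140.
Expected number = 0.04140 × 2147 = 88.89 ≈ 89.

89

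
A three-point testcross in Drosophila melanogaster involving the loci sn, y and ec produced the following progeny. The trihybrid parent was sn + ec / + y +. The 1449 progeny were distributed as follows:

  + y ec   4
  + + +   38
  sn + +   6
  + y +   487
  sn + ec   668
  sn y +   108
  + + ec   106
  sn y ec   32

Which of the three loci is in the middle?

ec

The two rarest classes, sn + + and + y ec, are the double crossovers. Comparing them with the parentals, only the ec allele has switched, so ec is the middle locus and the order is sn – ec – y.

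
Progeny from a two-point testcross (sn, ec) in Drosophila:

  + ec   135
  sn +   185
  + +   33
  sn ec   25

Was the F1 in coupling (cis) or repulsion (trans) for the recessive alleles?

The two most frequent classes are + ec (135) and sn + (185); these are the parental (non-recombinant) types.
So the F1 carried + ec on one chromosome and sn + on the other — the recessive alleles are on opposite chromosomes (trans / repulsion).

trans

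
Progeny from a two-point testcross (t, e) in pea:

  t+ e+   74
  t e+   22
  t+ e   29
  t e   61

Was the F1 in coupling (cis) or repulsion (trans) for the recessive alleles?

The two most frequent classes are t+ e+ (74) and t e (61); these are the parental (non-recombinant) types.
So the F1 carried t+ e+ on one chromosome and t e on the other — the recessive alleles are on the same chromosome (cis / coupling).

cis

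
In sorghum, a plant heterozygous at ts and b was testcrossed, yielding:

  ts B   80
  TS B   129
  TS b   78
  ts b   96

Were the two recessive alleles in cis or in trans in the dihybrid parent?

cis

The two most frequent classes are TS B (129) and ts b (96); these are the parental (non-recombinant) types.
So the F1 carried TS B on one chromosome and ts b on the other — the recessive alleles are on the same chromosome (cis / coupling).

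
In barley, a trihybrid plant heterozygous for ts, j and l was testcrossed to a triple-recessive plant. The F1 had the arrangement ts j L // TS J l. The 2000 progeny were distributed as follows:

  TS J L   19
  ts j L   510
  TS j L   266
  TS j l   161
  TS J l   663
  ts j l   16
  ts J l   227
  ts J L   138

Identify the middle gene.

l

The two rarest classes, ts j l and TS J L, are the double crossovers. Comparing them with the parentals, only the l allele has switched, so l is the middle locus and the order is ts – l – j.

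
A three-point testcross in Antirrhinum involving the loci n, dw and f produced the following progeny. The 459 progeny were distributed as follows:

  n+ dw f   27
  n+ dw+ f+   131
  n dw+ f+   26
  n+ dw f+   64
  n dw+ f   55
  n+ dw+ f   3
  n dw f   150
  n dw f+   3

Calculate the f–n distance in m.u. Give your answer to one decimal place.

12.9 m.u.

The two most frequent reciprocal classes, n dw f and n+ dw+ f+, are the parental types, so the F1 was n dw f / n+ dw+ f+.
The two rarest classes, n dw f+ and n+ dw+ f, are the double crossovers. Comparing them with the parentals, only the f allele has switched, so f is the middle locus and the order is dw – f – n.
Crossovers in the f–n interval produce the single-crossover classes n+ dw f and n dw+ f+ (27 + 26 = 53) plus the double crossovers (6).
RF(f–n) = (53 + 6) / 459 = 59/459 = 0.1285 → 12.9 m.u.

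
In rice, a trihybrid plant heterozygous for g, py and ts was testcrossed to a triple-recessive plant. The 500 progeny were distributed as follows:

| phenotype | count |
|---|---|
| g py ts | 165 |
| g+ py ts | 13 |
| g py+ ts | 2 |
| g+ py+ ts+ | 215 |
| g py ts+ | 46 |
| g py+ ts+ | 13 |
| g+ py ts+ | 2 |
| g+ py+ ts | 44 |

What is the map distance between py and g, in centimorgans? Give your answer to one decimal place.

The two most frequent reciprocal classes, g+ py+ ts+ and g py ts, are the parental types, so the F1 was g+ py+ ts+ / g py ts.
The two rarest classes, g+ py ts+ and g py+ ts, are the double crossovers. Comparing them with the parentals, only the py allele has switched, so py is the middle locus and the order is g – py – ts.
Crossovers in the g–py interval produce the single-crossover classes g py+ ts+ and g+ py ts (13 + 13 = 26) plus the double crossovers (4).
RF(g–py) = (26 + 4) / 500 = 30/500 = 0.0600 → 6.0 centimorgans.

6.0 centimorgans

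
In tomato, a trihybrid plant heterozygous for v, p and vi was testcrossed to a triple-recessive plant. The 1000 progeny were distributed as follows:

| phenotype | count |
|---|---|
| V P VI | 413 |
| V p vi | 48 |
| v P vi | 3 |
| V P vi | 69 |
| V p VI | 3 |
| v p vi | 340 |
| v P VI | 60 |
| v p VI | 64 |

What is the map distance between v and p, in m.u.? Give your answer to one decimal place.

The two most frequent reciprocal classes, V P VI and v p vi, are the parental types, so the F1 was V P VI / v p vi.
The two rarest classes, V p VI and v P vi, are the double crossovers. Comparing them with the parentals, only the p allele has switched, so p is the middle locus and the order is v – p – vi.
Crossovers in the v–p interval produce the single-crossover classes v P VI and V p vi (60 + 48 = 108) plus the double crossovers (6).
RF(v–p) = (108 + 6) / 1000 = 114/1000 = 0.1140 → 11.4 m.u.

11.4 m.u.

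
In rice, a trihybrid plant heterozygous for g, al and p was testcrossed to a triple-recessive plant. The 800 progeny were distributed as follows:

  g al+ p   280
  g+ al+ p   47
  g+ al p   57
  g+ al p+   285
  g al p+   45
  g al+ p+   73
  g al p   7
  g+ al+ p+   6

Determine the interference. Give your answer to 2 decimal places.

The two most frequent reciprocal classes, g+ al p+ and g al+ p, are the parental types, so the F1 was g+ al p+ / g al+ p.
The two rarest classes, g+ al+ p+ and g al p, are the double crossovers. Comparing them with the parentals, only the al allele has switched, so al is the middle locus and the order is g – al – p.
g–al: (92 + 13)/800 = 0.1313; al–p: (130 + 13)/800 = 0.1787.
Expected DCO frequency = 0.1313 × 0.1787 ≈ 0.02346; observed = 13/800 ≈ 0.01625.
Coefficient of coincidence = 0.01625/0.02346 ≈ 0.69; interference = 1 − 0.69 = 0.31.

0.31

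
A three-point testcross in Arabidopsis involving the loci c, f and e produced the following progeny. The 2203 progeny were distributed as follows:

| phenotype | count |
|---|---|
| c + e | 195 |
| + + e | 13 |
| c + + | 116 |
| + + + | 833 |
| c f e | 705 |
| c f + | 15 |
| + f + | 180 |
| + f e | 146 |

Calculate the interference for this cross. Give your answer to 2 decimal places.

0.47

The two most frequent reciprocal classes, + + + and c f e, are the parental types, so the F1 was + + + / c f e.
The two rarest classes, + + e and c f +, are the double crossovers. Comparing them with the parentals, only the e allele has switched, so e is the middle locus and the order is f – e – c.
f–e: (375 + 28)/2203 = 0.1829; e–c: (262 + 28)/2203 = 0.1316.
Expected DCO frequency = 0.1829 × 0.1316 ≈ 0.02407; observed = 28/2203 ≈ 0.01271.
Coefficient of coincidence = 0.01271/0.02407 ≈ 0.53; interference = 1 − 0.53 = 0.47.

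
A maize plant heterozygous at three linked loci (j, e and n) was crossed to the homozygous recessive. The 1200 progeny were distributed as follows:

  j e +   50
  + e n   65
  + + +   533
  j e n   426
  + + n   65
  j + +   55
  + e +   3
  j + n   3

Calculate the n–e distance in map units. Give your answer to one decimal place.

The two most frequent reciprocal classes, + + + and j e n, are the parental types, so the F1 was + + + / j e n.
The two rarest classes, + e + and j + n, are the double crossovers. Comparing them with the parentals, only the e allele has switched, so e is the middle locus and the order is j – e – n.
Crossovers in the e–n interval produce the single-crossover classes + + n and j e + (65 + 50 = 115) plus the double crossovers (6).
RF(e–n) = (115 + 6) / 1200 = 121/1200 = 0.1008 → 10.1 map units.

10.1 map units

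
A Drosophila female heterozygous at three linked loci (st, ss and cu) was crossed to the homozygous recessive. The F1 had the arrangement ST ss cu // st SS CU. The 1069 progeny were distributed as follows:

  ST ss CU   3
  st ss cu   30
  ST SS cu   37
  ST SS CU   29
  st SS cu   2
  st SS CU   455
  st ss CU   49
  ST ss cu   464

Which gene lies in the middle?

The two rarest classes, ST ss CU and st SS cu, are the double crossovers. Comparing them with the parentals, only the cu allele has switched, so cu is the middle locus and the order is st – cu – ss.

cu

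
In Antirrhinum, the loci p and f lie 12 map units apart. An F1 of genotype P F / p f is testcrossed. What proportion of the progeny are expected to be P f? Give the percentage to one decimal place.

A map distance of 12 map units corresponds to a recombination frequency of 0.120.
The F1 is P F / p f, so P f is a recombinant gamete class with expected frequency r/2 = 0.120/2 = 0.0600.
That is 0.0600 = 6.0% of the progeny.

6.0%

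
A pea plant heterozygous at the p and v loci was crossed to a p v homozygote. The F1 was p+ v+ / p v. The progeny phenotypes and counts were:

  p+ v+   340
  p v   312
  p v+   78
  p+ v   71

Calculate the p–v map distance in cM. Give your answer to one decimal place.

The recombinant classes are p+ v and p v+: 71 + 78 = 149.
Recombination frequency = 149/801 = 0.1860 ≈ 18.6%, i.e. 18.6 cM.

18.6 cM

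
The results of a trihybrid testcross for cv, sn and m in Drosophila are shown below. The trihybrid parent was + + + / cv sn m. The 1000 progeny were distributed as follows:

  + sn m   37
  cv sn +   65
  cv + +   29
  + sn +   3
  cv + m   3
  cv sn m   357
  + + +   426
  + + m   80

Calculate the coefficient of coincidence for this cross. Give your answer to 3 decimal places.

The two rarest classes, + sn + and cv + m, are the double crossovers. Comparing them with the parentals, only the sn allele has switched, so sn is the middle locus and the order is cv – sn – m.
cv–sn: (66 + 6)/1000 = 0.0720; sn–m: (145 + 6)/1000 = 0.1510.
Expected DCO frequency = 0.0720 × 0.1510 ≈ 0.01087; observed = 6/1000 ≈ 0.00600.
Coefficient of coincidence = 0.00600/0.01087 ≈ 0.552.

0.552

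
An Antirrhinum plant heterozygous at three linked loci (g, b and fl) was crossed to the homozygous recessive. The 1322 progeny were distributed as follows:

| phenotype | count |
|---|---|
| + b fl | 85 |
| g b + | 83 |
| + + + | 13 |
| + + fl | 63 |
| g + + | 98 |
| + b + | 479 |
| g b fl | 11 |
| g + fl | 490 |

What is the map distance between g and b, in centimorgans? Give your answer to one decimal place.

12.9 centimorgans

The two most frequent reciprocal classes, g + fl and + b +, are the parental types, so the F1 was g + fl / + b +.
The two rarest classes, g b fl and + + +, are the double crossovers. Comparing them with the parentals, only the b allele has switched, so b is the middle locus and the order is fl – b – g.
Crossovers in the b–g interval produce the single-crossover classes + + fl and g b + (63 + 83 = 146) plus the double crossovers (24).
RF(b–g) = (146 + 24) / 1322 = 170/1322 = 0.1286 → 12.9 centimorgans.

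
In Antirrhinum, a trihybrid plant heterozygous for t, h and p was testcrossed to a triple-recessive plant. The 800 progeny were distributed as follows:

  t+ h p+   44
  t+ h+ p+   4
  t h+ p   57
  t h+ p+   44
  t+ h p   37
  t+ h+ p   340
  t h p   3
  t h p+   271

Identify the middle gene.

p

The two most frequent reciprocal classes, t+ h+ p and t h p+, are the parental types, so the F1 was t+ h+ p / t h p+.
The two rarest classes, t+ h+ p+ and t h p, are the double crossovers. Comparing them with the parentals, only the p allele has switched, so p is the middle locus and the order is h – p – t.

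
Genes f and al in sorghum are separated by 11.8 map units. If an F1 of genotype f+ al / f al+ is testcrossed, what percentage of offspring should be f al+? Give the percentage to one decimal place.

44.1%

A map distance of 11.8 map units corresponds to a recombination frequency of 0.118.
The F1 is f+ al / f al+, so f al+ is a parental gamete class with expected frequency (1 − r)/2 = 0.882/2 = 0.4410.
That is 0.4410 = 44.1% of the progeny.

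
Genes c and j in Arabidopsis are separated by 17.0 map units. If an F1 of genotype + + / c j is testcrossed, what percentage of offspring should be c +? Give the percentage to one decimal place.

8.5%

A map distance of 17.0 map units corresponds to a recombination frequency of 0.170.
The F1 is + + / c j, so c + is a recombinant gamete class with expected frequency r/2 = 0.170/2 = 0.0850.
That is 0.0850 = 8.5% of the progeny.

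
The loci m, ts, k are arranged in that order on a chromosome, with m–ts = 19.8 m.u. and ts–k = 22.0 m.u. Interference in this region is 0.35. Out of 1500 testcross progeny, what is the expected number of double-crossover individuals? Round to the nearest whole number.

42

Map distances give recombination frequencies of 0.198 and 0.220 for the two intervals.
With interference 0.35 (so coincidence = 0.65), expected double-crossover frequency = 0.198 × 0.220 × 0.65 = 0.02831.
Expected number = 0.02831 × 1500 = 42.47 ≈ 42.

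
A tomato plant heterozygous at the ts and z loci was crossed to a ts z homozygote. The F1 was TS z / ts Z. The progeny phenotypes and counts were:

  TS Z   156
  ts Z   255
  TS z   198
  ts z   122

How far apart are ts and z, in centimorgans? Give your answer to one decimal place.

38.0 centimorgans

The recombinant classes are TS Z and ts z: 156 + 122 = 278.
Recombination frequency = 278/731 = 0.3803 ≈ 38.0%, i.e. 38.0 centimorgans.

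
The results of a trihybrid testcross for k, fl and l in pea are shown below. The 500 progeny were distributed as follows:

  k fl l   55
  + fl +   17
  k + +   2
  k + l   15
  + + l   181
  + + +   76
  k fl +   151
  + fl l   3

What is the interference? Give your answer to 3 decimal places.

0.503

The two most frequent reciprocal classes, + + l and k fl +, are the parental types, so the F1 was + + l / k fl +.
The two rarest classes, + fl l and k + +, are the double crossovers. Comparing them with the parentals, only the fl allele has switched, so fl is the middle locus and the order is k – fl – l.
k–fl: (32 + 5)/500 = 0.0740; fl–l: (131 + 5)/500 = 0.2720.
Expected DCO frequency = 0.0740 × 0.2720 ≈ 0.02013; observed = 5/500 ≈ 0.01000.
Coefficient of coincidence = 0.01000/0.02013 ≈ 0.497; interference = 1 − 0.497 = 0.503.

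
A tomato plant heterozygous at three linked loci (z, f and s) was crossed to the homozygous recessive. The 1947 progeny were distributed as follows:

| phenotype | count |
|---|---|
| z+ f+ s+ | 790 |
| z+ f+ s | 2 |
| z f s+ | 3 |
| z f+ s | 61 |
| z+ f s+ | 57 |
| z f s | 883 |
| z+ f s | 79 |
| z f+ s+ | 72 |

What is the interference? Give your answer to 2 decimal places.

0.49

The two most frequent reciprocal classes, z f s and z+ f+ s+, are the parental types, so the F1 was z f s / z+ f+ s+.
The two rarest classes, z f s+ and z+ f+ s, are the double crossovers. Comparing them with the parentals, only the s allele has switched, so s is the middle locus and the order is z – s – f.
z–s: (151 + 5)/1947 = 0.0801; s–f: (118 + 5)/1947 = 0.0632.
Expected DCO frequency = 0.0801 × 0.0632 ≈ 0.00506; observed = 5/1947 ≈ 0.00257.
Coefficient of coincidence = 0.00257/0.00506 ≈ 0.51; interference = 1 − 0.51 = 0.49.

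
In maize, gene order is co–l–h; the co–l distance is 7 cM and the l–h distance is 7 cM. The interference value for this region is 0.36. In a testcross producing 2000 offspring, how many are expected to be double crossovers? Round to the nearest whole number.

6

Map distances give recombination frequencies of 0.070 and 0.070 for the two intervals.
With interference 0.36 (so coincidence = 0.64), expected double-crossover frequency = 0.070 × 0.070 × 0.64 = 0.00314.
Expected number = 0.00314 × 2000 = 6.27 ≈ 6.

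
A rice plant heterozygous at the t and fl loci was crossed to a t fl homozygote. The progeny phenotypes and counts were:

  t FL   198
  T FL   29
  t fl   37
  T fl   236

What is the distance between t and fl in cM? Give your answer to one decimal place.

13.2 cM

The two most frequent classes, T fl (236) and t FL (198), are the parental types, so the F1 was T fl / t FL.
The recombinant classes are T FL and t fl: 29 + 37 = 66.
Recombination frequency = 66/500 = 0.1320 ≈ 13.2%, i.e. 13.2 cM.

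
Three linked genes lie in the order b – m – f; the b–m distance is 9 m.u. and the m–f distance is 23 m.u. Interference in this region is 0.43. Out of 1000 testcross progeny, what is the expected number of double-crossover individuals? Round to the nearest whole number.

12

Map distances give recombination frequencies of 0.090 and 0.230 for the two intervals.
With interference 0.43 (so coincidence = 0.57), expected double-crossover frequency = 0.090 × 0.230 × 0.57 = 0.01180.
Expected number = 0.01180 × 1000 = 11.80 ≈ 12.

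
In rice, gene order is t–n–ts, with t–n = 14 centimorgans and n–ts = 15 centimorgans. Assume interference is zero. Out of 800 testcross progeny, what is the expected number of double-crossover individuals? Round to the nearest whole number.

17

Map distances give recombination frequencies of 0.140 and 0.150 for the two intervals.
With no interference, expected double-crossover frequency = 0.140 × 0.150 = 0.02100.
Expected number = 0.02100 × 800 = 16.80 ≈ 17.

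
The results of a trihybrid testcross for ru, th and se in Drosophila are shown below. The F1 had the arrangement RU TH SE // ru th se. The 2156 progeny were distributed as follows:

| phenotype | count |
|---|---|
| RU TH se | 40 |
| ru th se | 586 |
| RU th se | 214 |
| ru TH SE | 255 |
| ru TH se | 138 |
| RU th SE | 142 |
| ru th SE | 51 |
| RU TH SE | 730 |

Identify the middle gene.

se

The two rarest classes, RU TH se and ru th SE, are the double crossovers. Comparing them with the parentals, only the se allele has switched, so se is the middle locus and the order is th – se – ru.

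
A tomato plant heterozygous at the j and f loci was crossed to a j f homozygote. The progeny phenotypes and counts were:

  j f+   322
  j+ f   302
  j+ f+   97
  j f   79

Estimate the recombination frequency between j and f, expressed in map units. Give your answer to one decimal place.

The two most frequent classes, j+ f (302) and j f+ (322), are the parental types, so the F1 was j+ f / j f+.
The recombinant classes are j+ f+ and j f: 97 + 79 = 176.
Recombination frequency = 176/800 = 0.2200 ≈ 22.0%, i.e. 22.0 map units.

22.0 map units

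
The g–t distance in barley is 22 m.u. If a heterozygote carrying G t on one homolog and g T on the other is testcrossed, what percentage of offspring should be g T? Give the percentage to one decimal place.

39.0%

A map distance of 22 m.u. corresponds to a recombination frequency of 0.220.
The F1 is G t / g T, so g T is a parental gamete class with expected frequency (1 − r)/2 = 0.780/2 = 0.3900.
That is 0.3900 = 39.0% of the progeny.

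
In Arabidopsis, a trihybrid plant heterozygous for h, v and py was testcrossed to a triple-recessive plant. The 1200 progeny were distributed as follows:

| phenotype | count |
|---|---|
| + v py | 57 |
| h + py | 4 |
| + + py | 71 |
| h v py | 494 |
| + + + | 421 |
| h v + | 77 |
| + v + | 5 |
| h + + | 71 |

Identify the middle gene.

v

The two most frequent reciprocal classes, + + + and h v py, are the parental types, so the F1 was + + + / h v py.
The two rarest classes, + v + and h + py, are the double crossovers. Comparing them with the parentals, only the v allele has switched, so v is the middle locus and the order is py – v – h.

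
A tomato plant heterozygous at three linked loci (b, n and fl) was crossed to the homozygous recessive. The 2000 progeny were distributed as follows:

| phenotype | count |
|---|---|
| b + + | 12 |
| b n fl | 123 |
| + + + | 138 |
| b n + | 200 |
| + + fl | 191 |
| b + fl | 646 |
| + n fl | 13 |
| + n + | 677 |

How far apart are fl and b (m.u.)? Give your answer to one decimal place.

The two most frequent reciprocal classes, + n + and b + fl, are the parental types, so the F1 was + n + / b + fl.
The two rarest classes, + n fl and b + +, are the double crossovers. Comparing them with the parentals, only the fl allele has switched, so fl is the middle locus and the order is n – fl – b.
Crossovers in the fl–b interval produce the single-crossover classes b n + and + + fl (200 + 191 = 391) plus the double crossovers (25).
RF(fl–b) = (391 + 25) / 2000 = 416/2000 = 0.2080 → 20.8 m.u.

20.8 m.u.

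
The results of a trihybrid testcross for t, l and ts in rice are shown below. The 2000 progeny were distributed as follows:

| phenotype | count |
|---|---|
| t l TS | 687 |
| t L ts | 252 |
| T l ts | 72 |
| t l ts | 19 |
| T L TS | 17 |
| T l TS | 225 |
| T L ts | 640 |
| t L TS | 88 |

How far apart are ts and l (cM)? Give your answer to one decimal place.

The two most frequent reciprocal classes, T L ts and t l TS, are the parental types, so the F1 was T L ts / t l TS.
The two rarest classes, T L TS and t l ts, are the double crossovers. Comparing them with the parentals, only the ts allele has switched, so ts is the middle locus and the order is t – ts – l.
Crossovers in the ts–l interval produce the single-crossover classes T l ts and t L TS (72 + 88 = 160) plus the double crossovers (36).
RF(ts–l) = (160 + 36) / 2000 = 196/2000 = 0.0980 → 9.8 cM.

9.8 cM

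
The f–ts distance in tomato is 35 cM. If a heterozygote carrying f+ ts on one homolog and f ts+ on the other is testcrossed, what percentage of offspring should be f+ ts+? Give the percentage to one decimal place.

A map distance of 35 cM corresponds to a recombination frequency of 0.350.
The F1 is f+ ts / f ts+, so f+ ts+ is a recombinant gamete class with expected frequency r/2 = 0.350/2 = 0.1750.
That is 0.1750 = 17.5% of the progeny.

17.5%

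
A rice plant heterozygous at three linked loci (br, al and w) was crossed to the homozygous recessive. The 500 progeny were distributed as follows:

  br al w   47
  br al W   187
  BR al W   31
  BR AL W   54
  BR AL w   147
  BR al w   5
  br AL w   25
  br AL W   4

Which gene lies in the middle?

al

The two most frequent reciprocal classes, br al W and BR AL w, are the parental types, so the F1 was br al W / BR AL w.
The two rarest classes, br AL W and BR al w, are the double crossovers. Comparing them with the parentals, only the al allele has switched, so al is the middle locus and the order is w – al – br.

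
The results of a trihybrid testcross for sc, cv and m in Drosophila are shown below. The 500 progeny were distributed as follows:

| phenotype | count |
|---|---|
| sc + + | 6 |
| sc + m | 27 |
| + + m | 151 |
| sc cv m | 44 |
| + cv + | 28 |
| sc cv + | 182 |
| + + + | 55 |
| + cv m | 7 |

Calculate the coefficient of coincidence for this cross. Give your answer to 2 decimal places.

0.85

The two most frequent reciprocal classes, + + m and sc cv +, are the parental types, so the F1 was + + m / sc cv +.
The two rarest classes, + cv m and sc + +, are the double crossovers. Comparing them with the parentals, only the cv allele has switched, so cv is the middle locus and the order is sc – cv – m.
sc–cv: (55 + 13)/500 = 0.1360; cv–m: (99 + 13)/500 = 0.2240.
Expected DCO frequency = 0.1360 × 0.2240 ≈ 0.03046; observed = 13/500 ≈ 0.02600.
Coefficient of coincidence = 0.02600/0.03046 ≈ 0.85.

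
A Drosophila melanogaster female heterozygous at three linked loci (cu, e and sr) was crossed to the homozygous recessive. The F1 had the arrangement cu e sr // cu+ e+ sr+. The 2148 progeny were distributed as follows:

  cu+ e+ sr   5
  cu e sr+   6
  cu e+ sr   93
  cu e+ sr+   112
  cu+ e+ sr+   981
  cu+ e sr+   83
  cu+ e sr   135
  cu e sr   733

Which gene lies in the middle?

The two rarest classes, cu e sr+ and cu+ e+ sr, are the double crossovers. Comparing them with the parentals, only the sr allele has switched, so sr is the middle locus and the order is cu – sr – e.

sr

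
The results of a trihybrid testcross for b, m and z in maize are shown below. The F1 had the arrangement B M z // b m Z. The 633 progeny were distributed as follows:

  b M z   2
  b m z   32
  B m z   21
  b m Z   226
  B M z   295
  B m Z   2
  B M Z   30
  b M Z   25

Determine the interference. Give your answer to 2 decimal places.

0.23

The two rarest classes, b M z and B m Z, are the double crossovers. Comparing them with the parentals, only the b allele has switched, so b is the middle locus and the order is m – b – z.
m–b: (46 + 4)/633 = 0.0790; b–z: (62 + 4)/633 = 0.1043.
Expected DCO frequency = 0.0790 × 0.1043 ≈ 0.00824; observed = 4/633 ≈ 0.00632.
Coefficient of coincidence = 0.00632/0.00824 ≈ 0.77; interference = 1 − 0.77 = 0.23.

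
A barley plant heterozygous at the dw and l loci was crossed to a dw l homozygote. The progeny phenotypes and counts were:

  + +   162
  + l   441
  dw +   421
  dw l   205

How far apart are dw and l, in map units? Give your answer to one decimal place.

29.9 map units

The two most frequent classes, + l (441) and dw + (421), are the parental types, so the F1 was + l / dw +.
The recombinant classes are + + and dw l: 162 + 205 = 367.
Recombination frequency = 367/1229 = 0.2986 ≈ 29.9%, i.e. 29.9 map units.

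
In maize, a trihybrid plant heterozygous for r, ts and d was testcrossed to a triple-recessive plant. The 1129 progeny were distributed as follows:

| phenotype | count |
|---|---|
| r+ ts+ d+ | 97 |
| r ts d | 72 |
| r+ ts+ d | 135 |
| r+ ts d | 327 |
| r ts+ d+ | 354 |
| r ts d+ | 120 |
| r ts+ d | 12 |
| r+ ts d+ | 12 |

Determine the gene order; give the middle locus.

The two most frequent reciprocal classes, r ts+ d+ and r+ ts d, are the parental types, so the F1 was r ts+ d+ / r+ ts d.
The two rarest classes, r ts+ d and r+ ts d+, are the double crossovers. Comparing them with the parentals, only the d allele has switched, so d is the middle locus and the order is r – d – ts.

d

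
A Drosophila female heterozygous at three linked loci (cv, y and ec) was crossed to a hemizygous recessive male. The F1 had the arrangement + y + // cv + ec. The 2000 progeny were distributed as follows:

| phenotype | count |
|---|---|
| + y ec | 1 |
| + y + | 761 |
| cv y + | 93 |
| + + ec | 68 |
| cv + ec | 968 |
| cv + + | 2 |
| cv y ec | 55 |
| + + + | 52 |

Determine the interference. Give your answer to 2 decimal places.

The two rarest classes, + y ec and cv + +, are the double crossovers. Comparing them with the parentals, only the ec allele has switched, so ec is the middle locus and the order is cv – ec – y.
cv–ec: (161 + 3)/2000 = 0.0820; ec–y: (107 + 3)/2000 = 0.0550.
Expected DCO frequency = 0.0820 × 0.0550 ≈ 0.00451; observed = 3/2000 ≈ 0.00150.
Coefficient of coincidence = 0.00150/0.00451 ≈ 0.33; interference = 1 − 0.33 = 0.67.

0.67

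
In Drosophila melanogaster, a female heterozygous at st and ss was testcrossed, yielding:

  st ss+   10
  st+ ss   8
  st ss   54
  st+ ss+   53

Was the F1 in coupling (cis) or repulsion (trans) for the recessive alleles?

cis

The two most frequent classes are st+ ss+ (53) and st ss (54); these are the parental (non-recombinant) types.
So the F1 carried st+ ss+ on one chromosome and st ss on the other — the recessive alleles are on the same chromosome (cis / coupling).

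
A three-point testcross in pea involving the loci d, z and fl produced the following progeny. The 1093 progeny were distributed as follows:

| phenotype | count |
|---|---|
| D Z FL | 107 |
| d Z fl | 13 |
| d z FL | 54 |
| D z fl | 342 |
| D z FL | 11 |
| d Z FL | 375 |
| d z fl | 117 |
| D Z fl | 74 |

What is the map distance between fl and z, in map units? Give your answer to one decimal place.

The two most frequent reciprocal classes, D z fl and d Z FL, are the parental types, so the F1 was D z fl / d Z FL.
The two rarest classes, D z FL and d Z fl, are the double crossovers. Comparing them with the parentals, only the fl allele has switched, so fl is the middle locus and the order is z – fl – d.
Crossovers in the z–fl interval produce the single-crossover classes D Z fl and d z FL (74 + 54 = 128) plus the double crossovers (24).
RF(z–fl) = (128 + 24) / 1093 = 152/1093 = 0.1391 → 13.9 map units.

13.9 map units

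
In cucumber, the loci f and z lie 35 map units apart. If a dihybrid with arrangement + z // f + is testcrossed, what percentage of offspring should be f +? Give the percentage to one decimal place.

32.5%

A map distance of 35 map units corresponds to a recombination frequency of 0.350.
The F1 is + z / f +, so f + is a parental gamete class with expected frequency (1 − r)/2 = 0.650/2 = 0.3250.
That is 0.3250 = 32.5% of the progeny.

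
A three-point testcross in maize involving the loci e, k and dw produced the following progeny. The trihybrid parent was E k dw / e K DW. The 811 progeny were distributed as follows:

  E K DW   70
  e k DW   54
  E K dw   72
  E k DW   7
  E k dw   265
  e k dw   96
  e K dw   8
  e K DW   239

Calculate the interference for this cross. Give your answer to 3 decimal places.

The two rarest classes, E k DW and e K dw, are the double crossovers. Comparing them with the parentals, only the dw allele has switched, so dw is the middle locus and the order is e – dw – k.
e–dw: (166 + 15)/811 = 0.2232; dw–k: (126 + 15)/811 = 0.1739.
Expected DCO frequency = 0.2232 × 0.1739 ≈ 0.03881; observed = 15/811 ≈ 0.01850.
Coefficient of coincidence = 0.01850/0.03881 ≈ 0.477; interference = 1 − 0.477 = 0.523.

0.523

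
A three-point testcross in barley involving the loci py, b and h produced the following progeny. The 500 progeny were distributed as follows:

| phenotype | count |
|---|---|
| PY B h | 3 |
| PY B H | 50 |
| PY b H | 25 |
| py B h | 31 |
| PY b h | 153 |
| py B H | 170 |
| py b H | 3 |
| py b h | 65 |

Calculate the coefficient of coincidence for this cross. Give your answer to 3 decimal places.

The two most frequent reciprocal classes, PY b h and py B H, are the parental types, so the F1 was PY b h / py B H.
The two rarest classes, PY B h and py b H, are the double crossovers. Comparing them with the parentals, only the b allele has switched, so b is the middle locus and the order is py – b – h.
py–b: (115 + 6)/500 = 0.2420; b–h: (56 + 6)/500 = 0.1240.
Expected DCO frequency = 0.2420 × 0.1240 ≈ 0.03001; observed = 6/500 ≈ 0.01200.
Coefficient of coincidence = 0.01200/0.03001 ≈ 0.400.

0.400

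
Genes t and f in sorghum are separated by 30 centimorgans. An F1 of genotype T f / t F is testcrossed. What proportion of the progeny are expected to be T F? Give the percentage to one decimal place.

A map distance of 30 centimorgans corresponds to a recombination frequency of 0.300.
The F1 is T f / t F, so T F is a recombinant gamete class with expected frequency r/2 = 0.300/2 = 0.1500.
That is 0.1500 = 15.0% of the progeny.

15.0%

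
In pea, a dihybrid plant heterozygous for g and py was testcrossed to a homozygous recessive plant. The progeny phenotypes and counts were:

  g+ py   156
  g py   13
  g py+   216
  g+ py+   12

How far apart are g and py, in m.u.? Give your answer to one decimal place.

The two most frequent classes, g+ py (156) and g py+ (216), are the parental types, so the F1 was g+ py / g py+.
The recombinant classes are g+ py+ and g py: 12 + 13 = 25.
Recombination frequency = 25/397 = 0.0630 ≈ 6.3%, i.e. 6.3 m.u.

6.3 m.u.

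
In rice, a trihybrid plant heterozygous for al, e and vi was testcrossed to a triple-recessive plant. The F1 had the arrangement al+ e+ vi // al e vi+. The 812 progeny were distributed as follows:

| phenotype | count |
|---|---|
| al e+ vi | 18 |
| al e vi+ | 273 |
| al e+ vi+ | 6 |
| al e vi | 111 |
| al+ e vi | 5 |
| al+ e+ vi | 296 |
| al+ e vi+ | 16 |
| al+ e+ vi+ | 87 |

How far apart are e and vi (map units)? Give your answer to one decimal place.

25.7 map units

The two rarest classes, al+ e vi and al e+ vi+, are the double crossovers. Comparing them with the parentals, only the e allele has switched, so e is the middle locus and the order is vi – e – al.
Crossovers in the vi–e interval produce the single-crossover classes al+ e+ vi+ and al e vi (87 + 111 = 198) plus the double crossovers (11).
RF(vi–e) = (198 + 11) / 812 = 209/812 = 0.2574 → 25.7 map units.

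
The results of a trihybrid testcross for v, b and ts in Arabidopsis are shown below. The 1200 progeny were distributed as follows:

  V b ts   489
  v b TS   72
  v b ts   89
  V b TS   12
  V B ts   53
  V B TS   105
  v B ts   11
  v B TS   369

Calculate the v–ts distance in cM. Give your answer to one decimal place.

The two most frequent reciprocal classes, v B TS and V b ts, are the parental types, so the F1 was v B TS / V b ts.
The two rarest classes, v B ts and V b TS, are the double crossovers. Comparing them with the parentals, only the ts allele has switched, so ts is the middle locus and the order is b – ts – v.
Crossovers in the ts–v interval produce the single-crossover classes V B TS and v b ts (105 + 89 = 194) plus the double crossovers (23).
RF(ts–v) = (194 + 23) / 1200 = 217/1200 = 0.1808 → 18.1 cM.

18.1 cM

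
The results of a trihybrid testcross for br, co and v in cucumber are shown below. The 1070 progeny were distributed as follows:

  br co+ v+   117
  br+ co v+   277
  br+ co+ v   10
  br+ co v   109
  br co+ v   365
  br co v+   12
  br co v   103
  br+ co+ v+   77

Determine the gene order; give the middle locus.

The two most frequent reciprocal classes, br co+ v and br+ co v+, are the parental types, so the F1 was br co+ v / br+ co v+.
The two rarest classes, br+ co+ v and br co v+, are the double crossovers. Comparing them with the parentals, only the br allele has switched, so br is the middle locus and the order is v – br – co.

br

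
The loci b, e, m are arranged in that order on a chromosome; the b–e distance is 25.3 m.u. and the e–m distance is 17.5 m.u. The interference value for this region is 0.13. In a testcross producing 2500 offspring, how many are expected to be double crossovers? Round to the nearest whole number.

96

Map distances give recombination frequencies of 0.253 and 0.175 for the two intervals.
With interference 0.13 (so coincidence = 0.87), expected double-crossover frequency = 0.253 × 0.175 × 0.87 = 0.03852.
Expected number = 0.03852 × 2500 = 96.30 ≈ 96.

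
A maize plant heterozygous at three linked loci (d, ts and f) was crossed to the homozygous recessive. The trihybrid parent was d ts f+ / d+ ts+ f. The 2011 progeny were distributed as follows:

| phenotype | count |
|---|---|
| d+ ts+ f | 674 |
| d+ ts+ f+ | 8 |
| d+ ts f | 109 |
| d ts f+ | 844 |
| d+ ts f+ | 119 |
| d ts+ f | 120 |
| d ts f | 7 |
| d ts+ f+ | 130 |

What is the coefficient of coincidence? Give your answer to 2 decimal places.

The two rarest classes, d ts f and d+ ts+ f+, are the double crossovers. Comparing them with the parentals, only the f allele has switched, so f is the middle locus and the order is ts – f – d.
ts–f: (239 + 15)/2011 = 0.1263; f–d: (239 + 15)/2011 = 0.1263.
Expected DCO frequency = 0.1263 × 0.1263 ≈ 0.01595; observed = 15/2011 ≈ 0.00746.
Coefficient of coincidence = 0.00746/0.01595 ≈ 0.47.

0.47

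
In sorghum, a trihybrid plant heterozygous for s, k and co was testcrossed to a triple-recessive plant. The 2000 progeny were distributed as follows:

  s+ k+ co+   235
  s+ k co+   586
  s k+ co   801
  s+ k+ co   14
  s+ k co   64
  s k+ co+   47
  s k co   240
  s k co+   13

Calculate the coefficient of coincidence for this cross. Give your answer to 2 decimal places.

The two most frequent reciprocal classes, s+ k co+ and s k+ co, are the parental types, so the F1 was s+ k co+ / s k+ co.
The two rarest classes, s k co+ and s+ k+ co, are the double crossovers. Comparing them with the parentals, only the s allele has switched, so s is the middle locus and the order is k – s – co.
k–s: (475 + 27)/2000 = 0.2510; s–co: (111 + 27)/2000 = 0.0690.
Expected DCO frequency = 0.2510 × 0.0690 ≈ 0.01732; observed = 27/2000 ≈ 0.01350.
Coefficient of coincidence = 0.01350/0.01732 ≈ 0.78.

0.78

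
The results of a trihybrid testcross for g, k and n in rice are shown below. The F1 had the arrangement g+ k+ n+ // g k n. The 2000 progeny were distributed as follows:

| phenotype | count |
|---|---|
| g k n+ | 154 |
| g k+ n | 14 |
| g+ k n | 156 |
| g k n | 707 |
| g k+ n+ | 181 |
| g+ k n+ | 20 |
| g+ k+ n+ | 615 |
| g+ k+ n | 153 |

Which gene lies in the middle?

k

The two rarest classes, g+ k n+ and g k+ n, are the double crossovers. Comparing them with the parentals, only the k allele has switched, so k is the middle locus and the order is g – k – n.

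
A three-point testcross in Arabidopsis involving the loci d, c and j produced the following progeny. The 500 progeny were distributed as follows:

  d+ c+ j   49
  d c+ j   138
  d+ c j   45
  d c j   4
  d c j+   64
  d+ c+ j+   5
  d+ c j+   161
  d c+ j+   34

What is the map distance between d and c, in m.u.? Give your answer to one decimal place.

The two most frequent reciprocal classes, d+ c j+ and d c+ j, are the parental types, so the F1 was d+ c j+ / d c+ j.
The two rarest classes, d+ c+ j+ and d c j, are the double crossovers. Comparing them with the parentals, only the c allele has switched, so c is the middle locus and the order is d – c – j.
Crossovers in the d–c interval produce the single-crossover classes d c j+ and d+ c+ j (64 + 49 = 113) plus the double crossovers (9).
RF(d–c) = (113 + 9) / 500 = 122/500 = 0.2440 → 24.4 m.u.

24.4 m.u.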